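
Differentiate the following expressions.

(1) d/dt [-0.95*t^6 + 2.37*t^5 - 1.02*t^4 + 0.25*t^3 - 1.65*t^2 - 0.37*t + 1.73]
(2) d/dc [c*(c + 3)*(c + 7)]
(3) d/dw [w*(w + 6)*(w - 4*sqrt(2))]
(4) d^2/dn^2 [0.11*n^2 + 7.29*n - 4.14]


(1) = -5.7*t^5 + 11.85*t^4 - 4.08*t^3 + 0.75*t^2 - 3.3*t - 0.37
(2) = 3*c^2 + 20*c + 21
(3) = 3*w^2 - 8*sqrt(2)*w + 12*w - 24*sqrt(2)
(4) = 0.220000000000000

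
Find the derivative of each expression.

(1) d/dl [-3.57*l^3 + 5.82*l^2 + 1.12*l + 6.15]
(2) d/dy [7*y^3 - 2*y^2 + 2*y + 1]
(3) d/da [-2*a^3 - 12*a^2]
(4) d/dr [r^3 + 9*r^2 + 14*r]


(1) = -10.71*l^2 + 11.64*l + 1.12
(2) = 21*y^2 - 4*y + 2
(3) = 6*a*(-a - 4)
(4) = 3*r^2 + 18*r + 14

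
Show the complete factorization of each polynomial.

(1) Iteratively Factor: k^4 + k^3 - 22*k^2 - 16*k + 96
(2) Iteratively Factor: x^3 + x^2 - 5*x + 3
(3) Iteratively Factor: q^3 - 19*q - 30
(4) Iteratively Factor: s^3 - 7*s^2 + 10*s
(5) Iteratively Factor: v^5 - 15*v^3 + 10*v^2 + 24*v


(1) = (k - 4)*(k^3 + 5*k^2 - 2*k - 24) = (k - 4)*(k + 4)*(k^2 + k - 6) = (k - 4)*(k + 3)*(k + 4)*(k - 2)
(2) = (x + 3)*(x^2 - 2*x + 1) = (x - 1)*(x + 3)*(x - 1)
(3) = (q + 2)*(q^2 - 2*q - 15) = (q - 5)*(q + 2)*(q + 3)
(4) = (s)*(s^2 - 7*s + 10) = s*(s - 5)*(s - 2)
(5) = (v + 1)*(v^4 - v^3 - 14*v^2 + 24*v) = v*(v + 1)*(v^3 - v^2 - 14*v + 24) = v*(v + 1)*(v + 4)*(v^2 - 5*v + 6) = v*(v - 3)*(v + 1)*(v + 4)*(v - 2)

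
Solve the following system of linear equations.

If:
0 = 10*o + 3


Then:
o = -3/10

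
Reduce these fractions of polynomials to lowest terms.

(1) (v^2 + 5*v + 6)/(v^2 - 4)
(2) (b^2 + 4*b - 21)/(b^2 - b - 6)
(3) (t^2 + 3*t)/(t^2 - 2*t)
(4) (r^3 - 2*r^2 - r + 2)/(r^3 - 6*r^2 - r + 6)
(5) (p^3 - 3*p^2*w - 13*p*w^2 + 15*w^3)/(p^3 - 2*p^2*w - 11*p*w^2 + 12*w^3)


(1) = (v + 3)/(v - 2)
(2) = (b + 7)/(b + 2)
(3) = (t + 3)/(t - 2)
(4) = (r - 2)/(r - 6)
(5) = (p - 5*w)/(p - 4*w)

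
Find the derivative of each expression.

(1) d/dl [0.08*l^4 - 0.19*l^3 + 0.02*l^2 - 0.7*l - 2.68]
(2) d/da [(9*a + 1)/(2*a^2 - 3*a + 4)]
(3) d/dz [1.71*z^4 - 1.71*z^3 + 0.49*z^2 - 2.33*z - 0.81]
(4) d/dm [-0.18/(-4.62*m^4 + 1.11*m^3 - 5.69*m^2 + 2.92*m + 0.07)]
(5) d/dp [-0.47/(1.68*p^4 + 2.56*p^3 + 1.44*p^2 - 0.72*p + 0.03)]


(1) = 0.32*l^3 - 0.57*l^2 + 0.04*l - 0.7
(2) = (-18*a^2 - 4*a + 39)/(4*a^4 - 12*a^3 + 25*a^2 - 24*a + 16)
(3) = 6.84*z^3 - 5.13*z^2 + 0.98*z - 2.33
(4) = (-3.3264*m^3 + 0.5994*m^2 - 2.0484*m + 0.5256)/(-4.62*m^4 + 1.11*m^3 - 5.69*m^2 + 2.92*m + 0.07)^2
(5) = (3.1584*p^3 + 3.6096*p^2 + 1.3536*p - 0.3384)/(1.68*p^4 + 2.56*p^3 + 1.44*p^2 - 0.72*p + 0.03)^2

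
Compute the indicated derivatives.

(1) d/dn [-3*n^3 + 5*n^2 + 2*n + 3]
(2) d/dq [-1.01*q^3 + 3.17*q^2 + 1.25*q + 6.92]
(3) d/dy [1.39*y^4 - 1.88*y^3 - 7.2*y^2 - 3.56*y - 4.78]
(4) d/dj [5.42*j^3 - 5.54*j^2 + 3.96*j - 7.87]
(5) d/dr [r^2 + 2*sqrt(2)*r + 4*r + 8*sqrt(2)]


(1) = -9*n^2 + 10*n + 2
(2) = -3.03*q^2 + 6.34*q + 1.25
(3) = 5.56*y^3 - 5.64*y^2 - 14.4*y - 3.56
(4) = 16.26*j^2 - 11.08*j + 3.96
(5) = 2*r + 2*sqrt(2) + 4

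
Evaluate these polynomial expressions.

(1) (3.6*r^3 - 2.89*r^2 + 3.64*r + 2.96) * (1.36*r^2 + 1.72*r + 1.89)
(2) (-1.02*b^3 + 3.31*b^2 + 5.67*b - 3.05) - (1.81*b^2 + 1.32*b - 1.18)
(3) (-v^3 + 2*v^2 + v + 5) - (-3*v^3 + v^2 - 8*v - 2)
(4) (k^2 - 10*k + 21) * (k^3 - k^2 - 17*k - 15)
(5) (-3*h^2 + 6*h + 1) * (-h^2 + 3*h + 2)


(1) = 4.896*r^5 + 2.2616*r^4 + 6.7836*r^3 + 4.8243*r^2 + 11.9708*r + 5.5944
(2) = -1.02*b^3 + 1.5*b^2 + 4.35*b - 1.87
(3) = 2*v^3 + v^2 + 9*v + 7
(4) = k^5 - 11*k^4 + 14*k^3 + 134*k^2 - 207*k - 315
(5) = 3*h^4 - 15*h^3 + 11*h^2 + 15*h + 2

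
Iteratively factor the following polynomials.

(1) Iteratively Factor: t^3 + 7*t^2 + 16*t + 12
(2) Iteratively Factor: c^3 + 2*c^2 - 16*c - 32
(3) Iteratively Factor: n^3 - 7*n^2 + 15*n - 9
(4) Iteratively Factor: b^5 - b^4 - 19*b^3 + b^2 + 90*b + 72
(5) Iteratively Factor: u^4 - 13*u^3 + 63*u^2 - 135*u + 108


(1) = (t + 3)*(t^2 + 4*t + 4) = (t + 2)*(t + 3)*(t + 2)
(2) = (c - 4)*(c^2 + 6*c + 8) = (c - 4)*(c + 2)*(c + 4)
(3) = (n - 3)*(n^2 - 4*n + 3) = (n - 3)^2*(n - 1)
(4) = (b + 3)*(b^4 - 4*b^3 - 7*b^2 + 22*b + 24) = (b + 2)*(b + 3)*(b^3 - 6*b^2 + 5*b + 12) = (b + 1)*(b + 2)*(b + 3)*(b^2 - 7*b + 12) = (b - 4)*(b + 1)*(b + 2)*(b + 3)*(b - 3)
(5) = (u - 4)*(u^3 - 9*u^2 + 27*u - 27) = (u - 4)*(u - 3)*(u^2 - 6*u + 9) = (u - 4)*(u - 3)^2*(u - 3)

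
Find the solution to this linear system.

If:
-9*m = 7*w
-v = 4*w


Then:
m = -7*w/9
v = -4*w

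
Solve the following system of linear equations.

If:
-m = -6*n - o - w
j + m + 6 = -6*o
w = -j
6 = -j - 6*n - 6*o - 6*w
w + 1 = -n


Then:
j = 0
m = -6
n = -1
o = 0
w = 0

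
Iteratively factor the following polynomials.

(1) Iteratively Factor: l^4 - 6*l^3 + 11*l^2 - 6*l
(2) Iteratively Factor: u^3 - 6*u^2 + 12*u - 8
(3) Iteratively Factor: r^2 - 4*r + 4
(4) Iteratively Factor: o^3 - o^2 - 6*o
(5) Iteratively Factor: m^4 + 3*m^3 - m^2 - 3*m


(1) = (l - 3)*(l^3 - 3*l^2 + 2*l) = (l - 3)*(l - 1)*(l^2 - 2*l) = (l - 3)*(l - 2)*(l - 1)*(l)
(2) = (u - 2)*(u^2 - 4*u + 4) = (u - 2)^2*(u - 2)
(3) = (r - 2)*(r - 2)
(4) = (o - 3)*(o^2 + 2*o) = o*(o - 3)*(o + 2)
(5) = (m + 3)*(m^3 - m) = (m - 1)*(m + 3)*(m^2 + m) = m*(m - 1)*(m + 3)*(m + 1)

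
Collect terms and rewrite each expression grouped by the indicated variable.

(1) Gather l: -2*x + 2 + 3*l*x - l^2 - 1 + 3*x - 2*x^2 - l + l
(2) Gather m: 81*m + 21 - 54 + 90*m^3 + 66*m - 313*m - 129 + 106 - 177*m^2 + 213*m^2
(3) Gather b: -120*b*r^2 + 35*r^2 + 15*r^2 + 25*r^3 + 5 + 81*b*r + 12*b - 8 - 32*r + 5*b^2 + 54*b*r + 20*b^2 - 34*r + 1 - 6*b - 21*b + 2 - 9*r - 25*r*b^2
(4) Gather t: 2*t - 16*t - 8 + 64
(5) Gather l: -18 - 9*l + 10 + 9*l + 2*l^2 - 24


(1) = -l^2 + 3*l*x - 2*x^2 + x + 1
(2) = 90*m^3 + 36*m^2 - 166*m - 56
(3) = b^2*(25 - 25*r) + b*(-120*r^2 + 135*r - 15) + 25*r^3 + 50*r^2 - 75*r
(4) = 56 - 14*t
(5) = 2*l^2 - 32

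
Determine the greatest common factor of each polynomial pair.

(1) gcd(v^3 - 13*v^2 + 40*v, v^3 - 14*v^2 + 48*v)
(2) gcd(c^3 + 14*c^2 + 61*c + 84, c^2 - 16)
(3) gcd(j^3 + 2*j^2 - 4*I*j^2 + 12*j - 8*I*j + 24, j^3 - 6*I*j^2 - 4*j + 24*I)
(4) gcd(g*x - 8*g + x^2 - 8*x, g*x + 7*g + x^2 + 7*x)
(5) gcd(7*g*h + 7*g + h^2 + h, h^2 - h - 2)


(1) = gcd(v*(v - 8)*(v - 5), v*(v - 8)*(v - 6)) = v^2 - 8*v
(2) = c + 4
(3) = gcd((j + 2)*(j - 6*I)*(j + 2*I), (j - 2)*(j + 2)*(j - 6*I)) = j^2 + j*(2 - 6*I) - 12*I
(4) = g + x
(5) = gcd((7*g + h)*(h + 1), (h - 2)*(h + 1)) = h + 1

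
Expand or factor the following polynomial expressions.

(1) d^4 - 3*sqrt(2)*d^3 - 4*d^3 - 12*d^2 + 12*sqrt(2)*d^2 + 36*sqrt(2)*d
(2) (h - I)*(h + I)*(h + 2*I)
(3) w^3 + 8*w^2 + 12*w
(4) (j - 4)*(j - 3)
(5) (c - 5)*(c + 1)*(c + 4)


(1) = d*(d - 6)*(d + 2)*(d - 3*sqrt(2))
(2) = h^3 + 2*I*h^2 + h + 2*I
(3) = w*(w + 2)*(w + 6)
(4) = j^2 - 7*j + 12
(5) = c^3 - 21*c - 20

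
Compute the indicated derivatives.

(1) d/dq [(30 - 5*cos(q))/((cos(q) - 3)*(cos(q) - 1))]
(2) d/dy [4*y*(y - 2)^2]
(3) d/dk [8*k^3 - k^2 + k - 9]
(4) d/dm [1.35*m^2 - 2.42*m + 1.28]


(1) = 5*(sin(q)^2 + 12*cos(q) - 22)*sin(q)/((cos(q) - 3)^2*(cos(q) - 1)^2)
(2) = 4*(y - 2)*(3*y - 2)
(3) = 24*k^2 - 2*k + 1
(4) = 2.7*m - 2.42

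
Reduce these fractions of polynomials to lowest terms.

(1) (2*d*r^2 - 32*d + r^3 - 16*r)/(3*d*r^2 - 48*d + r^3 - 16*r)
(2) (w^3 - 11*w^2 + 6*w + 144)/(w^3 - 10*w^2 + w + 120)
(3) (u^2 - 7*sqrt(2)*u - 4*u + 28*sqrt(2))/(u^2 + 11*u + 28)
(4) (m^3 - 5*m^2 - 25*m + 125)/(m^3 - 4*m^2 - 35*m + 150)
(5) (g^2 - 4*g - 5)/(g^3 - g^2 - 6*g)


(1) = (2*d + r)/(3*d + r)
(2) = (w - 6)/(w - 5)
(3) = (u^2 + u*(-7*sqrt(2) - 4) + 28*sqrt(2))/(u^2 + 11*u + 28)
(4) = (m + 5)/(m + 6)
(5) = (g^2 - 4*g - 5)/(g^3 - g^2 - 6*g)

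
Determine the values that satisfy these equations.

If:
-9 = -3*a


Then:
a = 3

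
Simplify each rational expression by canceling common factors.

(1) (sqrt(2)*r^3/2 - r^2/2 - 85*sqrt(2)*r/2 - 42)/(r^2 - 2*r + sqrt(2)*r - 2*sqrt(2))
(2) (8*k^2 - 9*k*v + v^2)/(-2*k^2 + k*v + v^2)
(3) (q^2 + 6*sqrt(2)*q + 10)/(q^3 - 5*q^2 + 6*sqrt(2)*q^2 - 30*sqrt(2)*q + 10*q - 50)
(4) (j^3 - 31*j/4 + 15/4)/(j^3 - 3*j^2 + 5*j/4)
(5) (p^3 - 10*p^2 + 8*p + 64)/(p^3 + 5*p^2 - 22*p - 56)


(1) = (sqrt(2)*r^3 - r^2 - 85*sqrt(2)*r - 84)/(2*r^2 + r*(-4 + 2*sqrt(2)) - 4*sqrt(2))
(2) = (-8*k + v)/(2*k + v)
(3) = 1/(q - 5)
(4) = (j + 3)/j
(5) = (p - 8)/(p + 7)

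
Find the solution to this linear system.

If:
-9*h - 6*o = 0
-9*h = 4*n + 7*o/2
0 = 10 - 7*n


Then:
h = -32/21
n = 10/7
o = 16/7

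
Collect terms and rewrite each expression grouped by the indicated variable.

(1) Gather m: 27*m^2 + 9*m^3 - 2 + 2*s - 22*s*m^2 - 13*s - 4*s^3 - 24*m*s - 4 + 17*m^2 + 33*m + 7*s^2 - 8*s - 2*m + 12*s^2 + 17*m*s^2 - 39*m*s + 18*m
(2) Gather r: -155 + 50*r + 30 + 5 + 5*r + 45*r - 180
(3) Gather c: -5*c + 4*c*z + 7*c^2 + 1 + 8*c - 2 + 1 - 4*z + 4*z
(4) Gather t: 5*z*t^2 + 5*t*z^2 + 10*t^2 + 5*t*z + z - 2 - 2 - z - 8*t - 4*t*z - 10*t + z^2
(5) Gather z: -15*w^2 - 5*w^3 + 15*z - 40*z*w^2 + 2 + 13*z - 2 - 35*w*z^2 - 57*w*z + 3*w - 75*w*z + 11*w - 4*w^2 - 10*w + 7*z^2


(1) = 9*m^3 + m^2*(44 - 22*s) + m*(17*s^2 - 63*s + 49) - 4*s^3 + 19*s^2 - 19*s - 6
(2) = 100*r - 300
(3) = 7*c^2 + c*(4*z + 3)
(4) = t^2*(5*z + 10) + t*(5*z^2 + z - 18) + z^2 - 4
(5) = -5*w^3 - 19*w^2 + 4*w + z^2*(7 - 35*w) + z*(-40*w^2 - 132*w + 28)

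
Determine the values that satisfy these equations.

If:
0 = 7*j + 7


Then:
j = -1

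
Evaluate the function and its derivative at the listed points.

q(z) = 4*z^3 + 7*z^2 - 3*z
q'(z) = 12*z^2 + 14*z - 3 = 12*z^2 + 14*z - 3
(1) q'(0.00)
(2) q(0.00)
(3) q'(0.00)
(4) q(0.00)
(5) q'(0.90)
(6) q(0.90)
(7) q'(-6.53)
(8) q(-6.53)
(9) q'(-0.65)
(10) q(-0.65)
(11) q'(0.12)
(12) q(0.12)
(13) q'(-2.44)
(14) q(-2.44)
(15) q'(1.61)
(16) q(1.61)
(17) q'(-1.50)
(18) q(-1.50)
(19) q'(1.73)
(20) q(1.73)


(1) = -3.00
(2) = 0.00
(3) = -3.00
(4) = 0.00
(5) = 19.32
(6) = 5.89
(7) = 417.27
(8) = -795.70
(9) = -7.03
(10) = 3.81
(11) = -1.15
(12) = -0.25
(13) = 34.28
(14) = -9.11
(15) = 50.65
(16) = 30.01
(17) = 3.00
(18) = 6.75
(19) = 57.13
(20) = 36.47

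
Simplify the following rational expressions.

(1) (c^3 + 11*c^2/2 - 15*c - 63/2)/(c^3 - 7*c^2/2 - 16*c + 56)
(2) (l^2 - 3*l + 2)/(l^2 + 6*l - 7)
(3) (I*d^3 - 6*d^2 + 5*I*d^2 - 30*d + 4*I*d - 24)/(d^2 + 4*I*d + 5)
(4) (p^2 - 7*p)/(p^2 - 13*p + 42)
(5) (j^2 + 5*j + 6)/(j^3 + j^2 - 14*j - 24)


(1) = (2*c^3 + 11*c^2 - 30*c - 63)/(2*c^3 - 7*c^2 - 32*c + 112)
(2) = (l - 2)/(l + 7)
(3) = (I*d^3 + d^2*(-6 + 5*I) + d*(-30 + 4*I) - 24)/(d^2 + 4*I*d + 5)
(4) = p/(p - 6)
(5) = 1/(j - 4)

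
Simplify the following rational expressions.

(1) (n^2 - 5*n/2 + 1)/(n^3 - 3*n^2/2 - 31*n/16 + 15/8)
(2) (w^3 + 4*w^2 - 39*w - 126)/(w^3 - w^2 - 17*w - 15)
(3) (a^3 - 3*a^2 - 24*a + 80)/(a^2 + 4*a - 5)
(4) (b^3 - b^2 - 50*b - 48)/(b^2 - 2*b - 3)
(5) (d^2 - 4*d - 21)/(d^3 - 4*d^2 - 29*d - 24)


(1) = (16*n - 8)/(16*n^2 + 8*n - 15)
(2) = (w^2 + w - 42)/(w^2 - 4*w - 5)
(3) = (a^2 - 8*a + 16)/(a - 1)
(4) = (b^2 - 2*b - 48)/(b - 3)
(5) = (d - 7)/(d^2 - 7*d - 8)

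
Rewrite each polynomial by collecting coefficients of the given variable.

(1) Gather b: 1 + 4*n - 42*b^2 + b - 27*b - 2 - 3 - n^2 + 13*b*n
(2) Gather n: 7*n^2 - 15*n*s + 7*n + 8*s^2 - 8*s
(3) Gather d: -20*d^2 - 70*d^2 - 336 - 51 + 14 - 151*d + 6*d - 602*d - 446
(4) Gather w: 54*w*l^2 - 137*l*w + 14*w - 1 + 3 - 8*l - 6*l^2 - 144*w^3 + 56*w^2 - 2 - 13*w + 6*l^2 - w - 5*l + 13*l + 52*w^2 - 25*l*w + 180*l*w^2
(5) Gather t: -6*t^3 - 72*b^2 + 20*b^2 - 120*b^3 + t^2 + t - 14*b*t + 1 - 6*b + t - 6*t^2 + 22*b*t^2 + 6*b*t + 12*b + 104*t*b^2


(1) = -42*b^2 + b*(13*n - 26) - n^2 + 4*n - 4
(2) = 7*n^2 + n*(7 - 15*s) + 8*s^2 - 8*s
(3) = -90*d^2 - 747*d - 819
(4) = -144*w^3 + w^2*(180*l + 108) + w*(54*l^2 - 162*l)
(5) = -120*b^3 - 52*b^2 + 6*b - 6*t^3 + t^2*(22*b - 5) + t*(104*b^2 - 8*b + 2) + 1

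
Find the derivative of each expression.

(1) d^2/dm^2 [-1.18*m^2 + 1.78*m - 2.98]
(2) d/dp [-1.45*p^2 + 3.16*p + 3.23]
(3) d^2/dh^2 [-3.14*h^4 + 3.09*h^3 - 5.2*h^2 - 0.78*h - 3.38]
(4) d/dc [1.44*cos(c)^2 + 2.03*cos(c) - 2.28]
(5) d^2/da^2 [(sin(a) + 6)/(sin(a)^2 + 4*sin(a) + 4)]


(1) = -2.36000000000000
(2) = 3.16 - 2.9*p
(3) = -37.68*h^2 + 18.54*h - 10.4
(4) = -(2.88*cos(c) + 2.03)*sin(c)
(5) = (-sin(a)^3 - 16*sin(a)^2 + 22*sin(a) + 28)/(sin(a) + 2)^4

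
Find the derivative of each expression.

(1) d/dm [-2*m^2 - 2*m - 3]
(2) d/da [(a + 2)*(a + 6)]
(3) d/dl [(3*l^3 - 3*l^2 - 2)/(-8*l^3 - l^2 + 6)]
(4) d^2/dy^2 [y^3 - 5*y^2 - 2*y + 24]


(1) = -4*m - 2
(2) = 2*a + 8
(3) = l*(-27*l^3 + 6*l - 40)/(64*l^6 + 16*l^5 + l^4 - 96*l^3 - 12*l^2 + 36)
(4) = 6*y - 10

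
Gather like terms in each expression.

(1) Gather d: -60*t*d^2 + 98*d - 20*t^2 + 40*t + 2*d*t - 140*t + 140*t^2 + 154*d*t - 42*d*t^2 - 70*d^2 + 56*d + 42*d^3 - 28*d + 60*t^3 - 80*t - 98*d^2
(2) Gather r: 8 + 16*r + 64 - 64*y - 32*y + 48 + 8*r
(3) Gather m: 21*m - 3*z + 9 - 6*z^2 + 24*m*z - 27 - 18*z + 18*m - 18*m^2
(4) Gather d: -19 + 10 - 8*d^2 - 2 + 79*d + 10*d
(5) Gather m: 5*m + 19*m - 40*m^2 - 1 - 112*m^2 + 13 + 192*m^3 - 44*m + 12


(1) = 42*d^3 + d^2*(-60*t - 168) + d*(-42*t^2 + 156*t + 126) + 60*t^3 + 120*t^2 - 180*t
(2) = 24*r - 96*y + 120
(3) = -18*m^2 + m*(24*z + 39) - 6*z^2 - 21*z - 18
(4) = -8*d^2 + 89*d - 11
(5) = 192*m^3 - 152*m^2 - 20*m + 24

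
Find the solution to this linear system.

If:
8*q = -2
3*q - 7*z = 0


Then:
q = -1/4
z = -3/28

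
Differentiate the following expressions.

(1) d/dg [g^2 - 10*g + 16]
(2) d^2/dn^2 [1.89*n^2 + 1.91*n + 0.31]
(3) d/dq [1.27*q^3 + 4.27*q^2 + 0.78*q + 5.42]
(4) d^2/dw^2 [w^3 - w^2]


(1) = 2*g - 10
(2) = 3.78000000000000
(3) = 3.81*q^2 + 8.54*q + 0.78
(4) = 6*w - 2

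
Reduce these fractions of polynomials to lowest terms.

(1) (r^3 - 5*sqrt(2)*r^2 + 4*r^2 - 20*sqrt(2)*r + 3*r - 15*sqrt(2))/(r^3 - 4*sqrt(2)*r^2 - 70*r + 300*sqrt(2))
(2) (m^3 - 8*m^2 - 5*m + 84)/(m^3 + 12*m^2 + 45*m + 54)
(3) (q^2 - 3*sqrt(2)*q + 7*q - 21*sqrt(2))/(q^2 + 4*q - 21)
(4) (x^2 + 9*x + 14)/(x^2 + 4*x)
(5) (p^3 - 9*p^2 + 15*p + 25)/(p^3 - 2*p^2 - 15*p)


(1) = (r^2 + 4*r + 3)/(r^2 + sqrt(2)*r - 60)
(2) = (m^2 - 11*m + 28)/(m^2 + 9*m + 18)
(3) = (q - 3*sqrt(2))/(q - 3)
(4) = (x^2 + 9*x + 14)/(x^2 + 4*x)
(5) = (p^2 - 4*p - 5)/(p^2 + 3*p)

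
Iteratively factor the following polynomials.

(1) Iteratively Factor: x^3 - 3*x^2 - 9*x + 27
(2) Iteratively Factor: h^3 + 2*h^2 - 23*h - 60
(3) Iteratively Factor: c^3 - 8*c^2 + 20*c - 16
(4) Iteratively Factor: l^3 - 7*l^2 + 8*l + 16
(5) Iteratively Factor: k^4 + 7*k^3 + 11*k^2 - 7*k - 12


(1) = (x + 3)*(x^2 - 6*x + 9) = (x - 3)*(x + 3)*(x - 3)
(2) = (h + 3)*(h^2 - h - 20) = (h + 3)*(h + 4)*(h - 5)
(3) = (c - 2)*(c^2 - 6*c + 8) = (c - 2)^2*(c - 4)
(4) = (l - 4)*(l^2 - 3*l - 4) = (l - 4)^2*(l + 1)
(5) = (k + 4)*(k^3 + 3*k^2 - k - 3) = (k - 1)*(k + 4)*(k^2 + 4*k + 3) = (k - 1)*(k + 1)*(k + 4)*(k + 3)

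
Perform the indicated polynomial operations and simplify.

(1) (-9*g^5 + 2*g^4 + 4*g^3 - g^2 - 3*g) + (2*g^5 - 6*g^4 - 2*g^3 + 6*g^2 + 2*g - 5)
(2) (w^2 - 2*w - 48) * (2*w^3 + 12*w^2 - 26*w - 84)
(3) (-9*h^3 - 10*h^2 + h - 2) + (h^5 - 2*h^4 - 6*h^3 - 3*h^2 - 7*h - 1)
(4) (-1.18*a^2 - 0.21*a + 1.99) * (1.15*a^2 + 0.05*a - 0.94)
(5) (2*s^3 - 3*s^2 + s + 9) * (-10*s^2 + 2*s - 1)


(1) = -7*g^5 - 4*g^4 + 2*g^3 + 5*g^2 - g - 5
(2) = 2*w^5 + 8*w^4 - 146*w^3 - 608*w^2 + 1416*w + 4032
(3) = h^5 - 2*h^4 - 15*h^3 - 13*h^2 - 6*h - 3
(4) = -1.357*a^4 - 0.3005*a^3 + 3.3872*a^2 + 0.2969*a - 1.8706
(5) = -20*s^5 + 34*s^4 - 18*s^3 - 85*s^2 + 17*s - 9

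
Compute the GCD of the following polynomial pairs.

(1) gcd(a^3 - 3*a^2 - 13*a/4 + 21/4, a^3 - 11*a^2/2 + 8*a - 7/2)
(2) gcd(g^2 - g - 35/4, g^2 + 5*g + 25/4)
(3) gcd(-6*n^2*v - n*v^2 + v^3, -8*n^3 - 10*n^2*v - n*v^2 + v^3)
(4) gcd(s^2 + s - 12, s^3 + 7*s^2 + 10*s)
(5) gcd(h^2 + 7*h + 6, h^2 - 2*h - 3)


(1) = gcd((a - 7/2)*(a - 1)*(a + 3/2), (a - 7/2)*(a - 1)^2) = a^2 - 9*a/2 + 7/2
(2) = g + 5/2
(3) = gcd(v*(-3*n + v)*(2*n + v), (-4*n + v)*(n + v)*(2*n + v)) = 2*n + v
(4) = 1
(5) = gcd((h + 1)*(h + 6), (h - 3)*(h + 1)) = h + 1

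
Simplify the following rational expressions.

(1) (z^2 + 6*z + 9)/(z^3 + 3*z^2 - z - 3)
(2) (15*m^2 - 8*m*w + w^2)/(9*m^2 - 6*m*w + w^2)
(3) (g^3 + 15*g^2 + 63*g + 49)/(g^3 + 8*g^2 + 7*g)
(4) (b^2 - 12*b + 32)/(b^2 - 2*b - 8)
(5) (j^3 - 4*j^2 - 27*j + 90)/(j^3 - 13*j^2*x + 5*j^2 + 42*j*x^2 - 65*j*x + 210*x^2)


(1) = (z + 3)/(z^2 - 1)
(2) = (-5*m + w)/(-3*m + w)
(3) = (g + 7)/g
(4) = (b - 8)/(b + 2)
(5) = (j^2 - 9*j + 18)/(j^2 - 13*j*x + 42*x^2)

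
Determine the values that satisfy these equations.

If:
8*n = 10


Then:
n = 5/4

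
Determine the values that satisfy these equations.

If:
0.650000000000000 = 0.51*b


Then:
b = 1.27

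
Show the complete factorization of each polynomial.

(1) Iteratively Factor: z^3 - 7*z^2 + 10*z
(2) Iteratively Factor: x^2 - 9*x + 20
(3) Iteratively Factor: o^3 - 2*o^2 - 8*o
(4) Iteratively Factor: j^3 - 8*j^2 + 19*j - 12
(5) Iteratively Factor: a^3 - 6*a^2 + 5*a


(1) = (z - 5)*(z^2 - 2*z) = (z - 5)*(z - 2)*(z)
(2) = (x - 5)*(x - 4)
(3) = (o - 4)*(o^2 + 2*o) = o*(o - 4)*(o + 2)
(4) = (j - 4)*(j^2 - 4*j + 3) = (j - 4)*(j - 3)*(j - 1)
(5) = (a - 1)*(a^2 - 5*a) = (a - 5)*(a - 1)*(a)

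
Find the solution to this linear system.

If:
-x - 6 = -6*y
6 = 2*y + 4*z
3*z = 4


Then:
x = -4
y = 1/3
z = 4/3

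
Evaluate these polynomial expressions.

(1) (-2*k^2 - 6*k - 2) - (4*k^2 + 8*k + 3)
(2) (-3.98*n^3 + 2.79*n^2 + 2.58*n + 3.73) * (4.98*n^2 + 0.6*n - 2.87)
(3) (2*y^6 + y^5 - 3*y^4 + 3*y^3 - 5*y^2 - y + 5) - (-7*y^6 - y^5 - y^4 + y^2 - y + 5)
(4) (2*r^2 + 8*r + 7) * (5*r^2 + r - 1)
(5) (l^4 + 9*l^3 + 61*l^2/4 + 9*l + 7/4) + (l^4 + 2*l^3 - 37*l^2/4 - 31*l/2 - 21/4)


(1) = -6*k^2 - 14*k - 5
(2) = -19.8204*n^5 + 11.5062*n^4 + 25.945*n^3 + 12.1161*n^2 - 5.1666*n - 10.7051
(3) = 9*y^6 + 2*y^5 - 2*y^4 + 3*y^3 - 6*y^2
(4) = 10*r^4 + 42*r^3 + 41*r^2 - r - 7
(5) = 2*l^4 + 11*l^3 + 6*l^2 - 13*l/2 - 7/2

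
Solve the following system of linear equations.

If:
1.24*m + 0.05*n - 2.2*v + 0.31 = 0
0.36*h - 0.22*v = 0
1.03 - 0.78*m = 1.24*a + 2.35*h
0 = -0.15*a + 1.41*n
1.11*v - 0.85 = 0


Then:
a = -0.76
h = 0.47
m = 1.11
n = -0.08
v = 0.77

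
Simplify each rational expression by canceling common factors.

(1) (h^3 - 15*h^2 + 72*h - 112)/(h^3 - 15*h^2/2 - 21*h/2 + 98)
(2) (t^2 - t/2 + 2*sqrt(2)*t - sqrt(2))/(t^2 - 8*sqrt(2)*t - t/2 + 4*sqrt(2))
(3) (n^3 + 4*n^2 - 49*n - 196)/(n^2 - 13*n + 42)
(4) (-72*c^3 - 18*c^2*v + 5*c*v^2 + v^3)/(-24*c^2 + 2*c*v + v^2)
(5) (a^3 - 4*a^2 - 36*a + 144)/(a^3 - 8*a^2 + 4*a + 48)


(1) = (2*h - 8)/(2*h + 7)
(2) = (4*t + 8*sqrt(2))/(4*t - 32*sqrt(2))
(3) = (n^2 + 11*n + 28)/(n - 6)
(4) = 3*c + v
(5) = (a + 6)/(a + 2)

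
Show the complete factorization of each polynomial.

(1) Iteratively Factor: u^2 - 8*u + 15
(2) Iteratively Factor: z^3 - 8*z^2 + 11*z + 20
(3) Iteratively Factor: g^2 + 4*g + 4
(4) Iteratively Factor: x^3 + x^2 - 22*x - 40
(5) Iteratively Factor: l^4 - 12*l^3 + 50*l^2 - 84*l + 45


(1) = (u - 5)*(u - 3)
(2) = (z - 5)*(z^2 - 3*z - 4) = (z - 5)*(z - 4)*(z + 1)
(3) = (g + 2)*(g + 2)
(4) = (x + 4)*(x^2 - 3*x - 10) = (x + 2)*(x + 4)*(x - 5)
(5) = (l - 3)*(l^3 - 9*l^2 + 23*l - 15) = (l - 3)*(l - 1)*(l^2 - 8*l + 15) = (l - 3)^2*(l - 1)*(l - 5)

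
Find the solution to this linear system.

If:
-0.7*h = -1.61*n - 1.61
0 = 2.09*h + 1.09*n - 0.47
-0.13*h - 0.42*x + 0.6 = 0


Then:
h = 0.61
n = -0.74
x = 1.24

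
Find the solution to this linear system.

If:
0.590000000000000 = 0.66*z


Then:
z = 0.89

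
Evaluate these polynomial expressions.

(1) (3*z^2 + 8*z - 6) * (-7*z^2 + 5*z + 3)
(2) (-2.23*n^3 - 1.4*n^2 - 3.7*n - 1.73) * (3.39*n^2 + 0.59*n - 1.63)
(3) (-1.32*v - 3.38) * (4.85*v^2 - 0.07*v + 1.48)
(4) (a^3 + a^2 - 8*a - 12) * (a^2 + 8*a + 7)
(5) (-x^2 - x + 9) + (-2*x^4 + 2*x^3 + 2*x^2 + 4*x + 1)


(1) = -21*z^4 - 41*z^3 + 91*z^2 - 6*z - 18
(2) = -7.5597*n^5 - 6.0617*n^4 - 9.7341*n^3 - 5.7657*n^2 + 5.0103*n + 2.8199
(3) = -6.402*v^3 - 16.3006*v^2 - 1.717*v - 5.0024
(4) = a^5 + 9*a^4 + 7*a^3 - 69*a^2 - 152*a - 84
(5) = -2*x^4 + 2*x^3 + x^2 + 3*x + 10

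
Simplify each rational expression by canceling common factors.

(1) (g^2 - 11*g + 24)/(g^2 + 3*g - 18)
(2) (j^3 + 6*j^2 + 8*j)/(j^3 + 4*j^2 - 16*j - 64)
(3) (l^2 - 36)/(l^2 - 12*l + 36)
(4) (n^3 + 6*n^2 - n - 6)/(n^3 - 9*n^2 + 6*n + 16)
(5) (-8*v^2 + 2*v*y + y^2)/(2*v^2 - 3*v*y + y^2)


(1) = (g - 8)/(g + 6)
(2) = (j^2 + 2*j)/(j^2 - 16)
(3) = (l + 6)/(l - 6)
(4) = (n^2 + 5*n - 6)/(n^2 - 10*n + 16)
(5) = (4*v + y)/(-v + y)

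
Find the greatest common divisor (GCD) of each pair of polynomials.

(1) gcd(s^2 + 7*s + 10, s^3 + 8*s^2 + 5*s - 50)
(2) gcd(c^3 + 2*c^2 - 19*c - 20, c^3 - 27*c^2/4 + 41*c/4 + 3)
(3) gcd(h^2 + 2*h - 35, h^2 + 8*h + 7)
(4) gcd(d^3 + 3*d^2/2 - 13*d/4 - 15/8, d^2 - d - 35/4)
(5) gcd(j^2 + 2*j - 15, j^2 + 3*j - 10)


(1) = gcd((s + 2)*(s + 5), (s - 2)*(s + 5)^2) = s + 5
(2) = c - 4
(3) = h + 7
(4) = gcd((d - 3/2)*(d + 1/2)*(d + 5/2), (d - 7/2)*(d + 5/2)) = d + 5/2
(5) = gcd((j - 3)*(j + 5), (j - 2)*(j + 5)) = j + 5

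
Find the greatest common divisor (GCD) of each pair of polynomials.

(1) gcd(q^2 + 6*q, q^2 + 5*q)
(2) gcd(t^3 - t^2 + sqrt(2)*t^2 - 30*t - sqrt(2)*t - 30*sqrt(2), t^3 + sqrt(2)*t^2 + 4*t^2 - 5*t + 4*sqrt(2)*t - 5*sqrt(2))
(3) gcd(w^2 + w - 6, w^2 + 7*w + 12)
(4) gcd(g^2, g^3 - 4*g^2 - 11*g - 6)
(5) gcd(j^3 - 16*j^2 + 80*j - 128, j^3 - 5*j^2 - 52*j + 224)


(1) = gcd(q*(q + 6), q*(q + 5)) = q
(2) = t^2 + t*(sqrt(2) + 5) + 5*sqrt(2)
(3) = gcd((w - 2)*(w + 3), (w + 3)*(w + 4)) = w + 3
(4) = 1
(5) = gcd((j - 8)*(j - 4)^2, (j - 8)*(j - 4)*(j + 7)) = j^2 - 12*j + 32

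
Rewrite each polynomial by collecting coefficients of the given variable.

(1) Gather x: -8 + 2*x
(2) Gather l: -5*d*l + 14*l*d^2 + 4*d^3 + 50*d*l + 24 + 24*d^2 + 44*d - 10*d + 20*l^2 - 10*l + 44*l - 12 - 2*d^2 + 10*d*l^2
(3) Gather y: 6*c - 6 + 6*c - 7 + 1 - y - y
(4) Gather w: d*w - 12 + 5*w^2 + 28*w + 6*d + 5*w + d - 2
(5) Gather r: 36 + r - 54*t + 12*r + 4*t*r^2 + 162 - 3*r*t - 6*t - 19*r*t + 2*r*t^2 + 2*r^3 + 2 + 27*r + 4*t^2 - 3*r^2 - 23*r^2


(1) = 2*x - 8
(2) = 4*d^3 + 22*d^2 + 34*d + l^2*(10*d + 20) + l*(14*d^2 + 45*d + 34) + 12
(3) = 12*c - 2*y - 12
(4) = 7*d + 5*w^2 + w*(d + 33) - 14
(5) = 2*r^3 + r^2*(4*t - 26) + r*(2*t^2 - 22*t + 40) + 4*t^2 - 60*t + 200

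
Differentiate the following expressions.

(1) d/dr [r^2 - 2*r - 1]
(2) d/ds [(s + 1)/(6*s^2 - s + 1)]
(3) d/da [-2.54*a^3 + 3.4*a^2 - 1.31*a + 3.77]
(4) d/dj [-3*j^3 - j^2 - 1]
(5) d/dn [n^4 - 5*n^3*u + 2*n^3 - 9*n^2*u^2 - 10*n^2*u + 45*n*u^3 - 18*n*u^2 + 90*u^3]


(1) = 2*r - 2
(2) = (6*s^2 - s - (s + 1)*(12*s - 1) + 1)/(6*s^2 - s + 1)^2
(3) = -7.62*a^2 + 6.8*a - 1.31
(4) = j*(-9*j - 2)
(5) = 4*n^3 - 15*n^2*u + 6*n^2 - 18*n*u^2 - 20*n*u + 45*u^3 - 18*u^2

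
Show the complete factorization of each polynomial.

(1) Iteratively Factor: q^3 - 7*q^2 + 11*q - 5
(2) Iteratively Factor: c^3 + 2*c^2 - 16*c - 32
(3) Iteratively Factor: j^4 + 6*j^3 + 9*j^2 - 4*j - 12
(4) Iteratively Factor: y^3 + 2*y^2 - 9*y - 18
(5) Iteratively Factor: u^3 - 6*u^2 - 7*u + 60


(1) = (q - 1)*(q^2 - 6*q + 5) = (q - 1)^2*(q - 5)
(2) = (c + 2)*(c^2 - 16) = (c + 2)*(c + 4)*(c - 4)
(3) = (j + 2)*(j^3 + 4*j^2 + j - 6) = (j + 2)^2*(j^2 + 2*j - 3) = (j - 1)*(j + 2)^2*(j + 3)
(4) = (y - 3)*(y^2 + 5*y + 6) = (y - 3)*(y + 3)*(y + 2)
(5) = (u - 5)*(u^2 - u - 12) = (u - 5)*(u - 4)*(u + 3)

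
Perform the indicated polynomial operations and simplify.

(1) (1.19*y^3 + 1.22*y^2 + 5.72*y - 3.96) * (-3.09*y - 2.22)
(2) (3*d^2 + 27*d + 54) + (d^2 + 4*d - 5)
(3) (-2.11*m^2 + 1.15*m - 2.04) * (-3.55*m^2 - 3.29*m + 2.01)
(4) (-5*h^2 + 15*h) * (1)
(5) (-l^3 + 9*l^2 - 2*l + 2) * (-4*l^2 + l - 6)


(1) = -3.6771*y^4 - 6.4116*y^3 - 20.3832*y^2 - 0.462*y + 8.7912
(2) = 4*d^2 + 31*d + 49
(3) = 7.4905*m^4 + 2.8594*m^3 - 0.7826*m^2 + 9.0231*m - 4.1004
(4) = -5*h^2 + 15*h
(5) = 4*l^5 - 37*l^4 + 23*l^3 - 64*l^2 + 14*l - 12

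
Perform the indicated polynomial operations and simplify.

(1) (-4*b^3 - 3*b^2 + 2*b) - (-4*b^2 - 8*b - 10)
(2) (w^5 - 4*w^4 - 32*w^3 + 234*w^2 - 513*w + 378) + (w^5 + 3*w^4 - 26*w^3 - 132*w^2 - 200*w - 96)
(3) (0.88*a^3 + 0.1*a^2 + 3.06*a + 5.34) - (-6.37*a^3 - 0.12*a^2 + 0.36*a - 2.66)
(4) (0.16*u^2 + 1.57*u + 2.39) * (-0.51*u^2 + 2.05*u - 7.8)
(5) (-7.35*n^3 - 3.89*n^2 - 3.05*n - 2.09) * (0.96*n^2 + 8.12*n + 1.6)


(1) = -4*b^3 + b^2 + 10*b + 10
(2) = 2*w^5 - w^4 - 58*w^3 + 102*w^2 - 713*w + 282
(3) = 7.25*a^3 + 0.22*a^2 + 2.7*a + 8.0
(4) = -0.0816*u^4 - 0.4727*u^3 + 0.7516*u^2 - 7.3465*u - 18.642
(5) = -7.056*n^5 - 63.4164*n^4 - 46.2748*n^3 - 32.9964*n^2 - 21.8508*n - 3.344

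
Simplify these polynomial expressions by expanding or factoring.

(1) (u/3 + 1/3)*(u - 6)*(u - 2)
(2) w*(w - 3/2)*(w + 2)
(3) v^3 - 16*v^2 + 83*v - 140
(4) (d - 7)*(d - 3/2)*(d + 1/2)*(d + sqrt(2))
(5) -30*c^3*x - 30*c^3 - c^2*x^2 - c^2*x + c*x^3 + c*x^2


(1) = u^3/3 - 7*u^2/3 + 4*u/3 + 4
(2) = w^3 + w^2/2 - 3*w
(3) = (v - 7)*(v - 5)*(v - 4)
(4) = d^4 - 8*d^3 + sqrt(2)*d^3 - 8*sqrt(2)*d^2 + 25*d^2/4 + 21*d/4 + 25*sqrt(2)*d/4 + 21*sqrt(2)/4
(5) = (-6*c + x)*(5*c + x)*(c*x + c)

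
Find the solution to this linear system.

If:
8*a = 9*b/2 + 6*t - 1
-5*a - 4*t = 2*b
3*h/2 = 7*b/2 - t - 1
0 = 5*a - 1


Then:
a = 1/5
b = 41/15
h = 611/90
t = -97/60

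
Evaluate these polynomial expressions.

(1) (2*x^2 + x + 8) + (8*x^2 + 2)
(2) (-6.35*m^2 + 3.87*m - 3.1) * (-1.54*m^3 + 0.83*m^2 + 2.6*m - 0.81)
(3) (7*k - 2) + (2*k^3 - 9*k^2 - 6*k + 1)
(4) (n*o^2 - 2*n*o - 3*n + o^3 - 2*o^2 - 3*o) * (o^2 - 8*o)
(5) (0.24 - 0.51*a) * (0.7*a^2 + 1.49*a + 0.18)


(1) = 10*x^2 + x + 10
(2) = 9.779*m^5 - 11.2303*m^4 - 8.5239*m^3 + 12.6325*m^2 - 11.1947*m + 2.511
(3) = 2*k^3 - 9*k^2 + k - 1
(4) = n*o^4 - 10*n*o^3 + 13*n*o^2 + 24*n*o + o^5 - 10*o^4 + 13*o^3 + 24*o^2
(5) = -0.357*a^3 - 0.5919*a^2 + 0.2658*a + 0.0432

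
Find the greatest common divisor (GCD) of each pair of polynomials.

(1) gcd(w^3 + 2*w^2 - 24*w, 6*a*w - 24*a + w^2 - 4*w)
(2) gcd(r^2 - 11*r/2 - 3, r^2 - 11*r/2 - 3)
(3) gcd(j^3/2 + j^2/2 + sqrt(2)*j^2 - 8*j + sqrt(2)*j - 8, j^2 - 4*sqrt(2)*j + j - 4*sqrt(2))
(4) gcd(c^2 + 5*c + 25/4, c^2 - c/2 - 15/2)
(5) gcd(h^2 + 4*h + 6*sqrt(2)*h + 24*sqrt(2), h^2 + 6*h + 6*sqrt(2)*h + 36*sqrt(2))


(1) = w - 4
(2) = gcd((r - 6)*(r + 1/2), (r - 6)*(r + 1/2)) = r^2 - 11*r/2 - 3
(3) = gcd((j/2 + 1/2)*(j - 2*sqrt(2))*(j + 4*sqrt(2)), (j + 1)*(j - 4*sqrt(2))) = j + 1
(4) = gcd((c + 5/2)^2, (c - 3)*(c + 5/2)) = c + 5/2
(5) = h + 6*sqrt(2)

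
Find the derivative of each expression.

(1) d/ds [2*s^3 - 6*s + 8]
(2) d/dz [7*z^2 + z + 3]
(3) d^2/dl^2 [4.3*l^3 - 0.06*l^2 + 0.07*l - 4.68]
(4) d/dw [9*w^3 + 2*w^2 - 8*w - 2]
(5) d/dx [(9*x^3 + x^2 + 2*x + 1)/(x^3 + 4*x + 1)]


(1) = 6*s^2 - 6
(2) = 14*z + 1
(3) = 25.8*l - 0.12
(4) = 27*w^2 + 4*w - 8
(5) = (-x^4 + 68*x^3 + 28*x^2 + 2*x - 2)/(x^6 + 8*x^4 + 2*x^3 + 16*x^2 + 8*x + 1)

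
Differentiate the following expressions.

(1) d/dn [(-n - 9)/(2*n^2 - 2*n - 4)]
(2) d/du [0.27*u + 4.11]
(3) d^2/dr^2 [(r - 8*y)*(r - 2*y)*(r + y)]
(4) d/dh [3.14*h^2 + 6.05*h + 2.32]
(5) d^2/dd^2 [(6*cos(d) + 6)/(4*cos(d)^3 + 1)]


(1) = (-n^2 + n + (n + 9)*(2*n - 1) + 2)/(2*(-n^2 + n + 2)^2)
(2) = 0.270000000000000
(3) = 6*r - 18*y
(4) = 6.28*h + 6.05
(5) = 6*(288*(cos(d) + 1)*sin(d)^2*cos(d)^3 - (4*cos(d)^3 + 1)^2 + 3*(4*cos(d)^3 + 1)*(-cos(d) + 6*cos(2*d) + 5*cos(3*d) - 2))*cos(d)/(4*cos(d)^3 + 1)^3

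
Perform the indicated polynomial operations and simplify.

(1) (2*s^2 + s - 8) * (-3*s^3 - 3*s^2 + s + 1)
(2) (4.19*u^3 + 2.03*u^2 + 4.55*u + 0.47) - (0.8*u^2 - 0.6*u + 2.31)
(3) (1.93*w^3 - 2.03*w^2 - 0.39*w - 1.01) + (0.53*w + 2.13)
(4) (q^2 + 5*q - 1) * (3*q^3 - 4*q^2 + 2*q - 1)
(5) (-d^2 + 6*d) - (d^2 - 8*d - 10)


(1) = -6*s^5 - 9*s^4 + 23*s^3 + 27*s^2 - 7*s - 8
(2) = 4.19*u^3 + 1.23*u^2 + 5.15*u - 1.84
(3) = 1.93*w^3 - 2.03*w^2 + 0.14*w + 1.12
(4) = 3*q^5 + 11*q^4 - 21*q^3 + 13*q^2 - 7*q + 1
(5) = -2*d^2 + 14*d + 10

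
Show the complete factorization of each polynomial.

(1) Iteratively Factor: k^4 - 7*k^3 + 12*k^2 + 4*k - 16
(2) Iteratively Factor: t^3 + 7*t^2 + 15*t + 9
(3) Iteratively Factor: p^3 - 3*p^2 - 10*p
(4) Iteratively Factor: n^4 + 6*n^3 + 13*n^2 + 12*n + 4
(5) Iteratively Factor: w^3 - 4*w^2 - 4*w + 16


(1) = (k - 2)*(k^3 - 5*k^2 + 2*k + 8) = (k - 4)*(k - 2)*(k^2 - k - 2) = (k - 4)*(k - 2)*(k + 1)*(k - 2)
(2) = (t + 3)*(t^2 + 4*t + 3) = (t + 1)*(t + 3)*(t + 3)
(3) = (p + 2)*(p^2 - 5*p) = (p - 5)*(p + 2)*(p)
(4) = (n + 1)*(n^3 + 5*n^2 + 8*n + 4) = (n + 1)*(n + 2)*(n^2 + 3*n + 2) = (n + 1)^2*(n + 2)*(n + 2)
(5) = (w - 4)*(w^2 - 4) = (w - 4)*(w + 2)*(w - 2)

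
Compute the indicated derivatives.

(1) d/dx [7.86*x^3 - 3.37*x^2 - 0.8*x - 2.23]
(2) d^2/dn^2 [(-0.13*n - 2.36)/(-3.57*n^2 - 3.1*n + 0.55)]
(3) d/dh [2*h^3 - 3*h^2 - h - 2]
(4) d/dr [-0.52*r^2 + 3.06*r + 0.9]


(1) = 23.58*x^2 - 6.74*x - 0.8
(2) = ((0.13*n + 2.36)*(7.14*n + 3.1)*(14.28*n + 6.2) - (2.7846*n + 17.6564)*(3.57*n^2 + 3.1*n - 0.55))/(3.57*n^2 + 3.1*n - 0.55)^3
(3) = 6*h^2 - 6*h - 1
(4) = 3.06 - 1.04*r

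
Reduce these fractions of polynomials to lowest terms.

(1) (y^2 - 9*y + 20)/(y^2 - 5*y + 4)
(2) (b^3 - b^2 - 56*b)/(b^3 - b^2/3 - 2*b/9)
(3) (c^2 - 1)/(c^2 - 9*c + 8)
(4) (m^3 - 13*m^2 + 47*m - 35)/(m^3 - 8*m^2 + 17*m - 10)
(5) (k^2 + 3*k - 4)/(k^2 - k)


(1) = (y - 5)/(y - 1)
(2) = (9*b^2 - 9*b - 504)/(9*b^2 - 3*b - 2)
(3) = (c + 1)/(c - 8)
(4) = (m - 7)/(m - 2)
(5) = (k + 4)/k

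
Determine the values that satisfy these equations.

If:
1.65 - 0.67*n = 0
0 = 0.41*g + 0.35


Then:
g = -0.85
n = 2.46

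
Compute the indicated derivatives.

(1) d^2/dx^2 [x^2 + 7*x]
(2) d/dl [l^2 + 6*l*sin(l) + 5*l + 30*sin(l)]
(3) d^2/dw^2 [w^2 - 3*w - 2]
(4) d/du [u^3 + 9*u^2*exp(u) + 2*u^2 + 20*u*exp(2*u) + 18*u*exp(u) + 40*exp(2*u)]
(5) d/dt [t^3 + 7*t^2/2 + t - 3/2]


(1) = 2
(2) = 6*l*cos(l) + 2*l + 6*sin(l) + 30*cos(l) + 5
(3) = 2
(4) = 9*u^2*exp(u) + 3*u^2 + 40*u*exp(2*u) + 36*u*exp(u) + 4*u + 100*exp(2*u) + 18*exp(u)
(5) = 3*t^2 + 7*t + 1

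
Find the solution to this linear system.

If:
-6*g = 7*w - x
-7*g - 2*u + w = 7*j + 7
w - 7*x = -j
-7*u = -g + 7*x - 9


Then:
g = -107*x/33 - 67/99
j = 314*x/77 - 134/231
u = 824/693 - 338*x/231
w = 225*x/77 + 134/231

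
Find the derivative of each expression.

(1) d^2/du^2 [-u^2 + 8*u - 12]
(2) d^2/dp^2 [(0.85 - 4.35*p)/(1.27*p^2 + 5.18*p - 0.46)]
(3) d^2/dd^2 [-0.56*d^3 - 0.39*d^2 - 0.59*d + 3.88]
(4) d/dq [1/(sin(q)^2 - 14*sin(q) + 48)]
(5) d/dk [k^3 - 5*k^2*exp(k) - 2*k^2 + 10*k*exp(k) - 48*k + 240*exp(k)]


(1) = -2
(2) = (-(2.54*p + 5.18)*(4.35*p - 0.85)*(5.08*p + 10.36) + (33.147*p + 42.907)*(1.27*p^2 + 5.18*p - 0.46))/(1.27*p^2 + 5.18*p - 0.46)^3
(3) = -3.36*d - 0.78
(4) = 2*(7 - sin(q))*cos(q)/(sin(q)^2 - 14*sin(q) + 48)^2
(5) = -5*k^2*exp(k) + 3*k^2 - 4*k + 250*exp(k) - 48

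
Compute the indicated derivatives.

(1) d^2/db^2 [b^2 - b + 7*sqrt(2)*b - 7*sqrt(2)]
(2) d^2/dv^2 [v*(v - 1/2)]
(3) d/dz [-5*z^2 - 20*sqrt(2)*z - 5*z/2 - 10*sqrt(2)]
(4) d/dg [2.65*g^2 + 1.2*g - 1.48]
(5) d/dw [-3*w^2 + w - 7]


(1) = 2
(2) = 2
(3) = -10*z - 20*sqrt(2) - 5/2
(4) = 5.3*g + 1.2
(5) = 1 - 6*w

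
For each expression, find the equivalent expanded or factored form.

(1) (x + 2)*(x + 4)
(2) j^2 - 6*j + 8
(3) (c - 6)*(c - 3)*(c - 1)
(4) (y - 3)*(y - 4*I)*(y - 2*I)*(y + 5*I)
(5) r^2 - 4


(1) = x^2 + 6*x + 8
(2) = (j - 4)*(j - 2)
(3) = c^3 - 10*c^2 + 27*c - 18
(4) = y^4 - 3*y^3 - I*y^3 + 22*y^2 + 3*I*y^2 - 66*y - 40*I*y + 120*I
(5) = (r - 2)*(r + 2)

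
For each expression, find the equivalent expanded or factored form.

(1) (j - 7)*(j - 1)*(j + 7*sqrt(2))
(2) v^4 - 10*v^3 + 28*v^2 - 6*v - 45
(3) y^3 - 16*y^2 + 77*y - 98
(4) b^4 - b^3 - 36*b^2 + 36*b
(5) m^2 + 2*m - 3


(1) = j^3 - 8*j^2 + 7*sqrt(2)*j^2 - 56*sqrt(2)*j + 7*j + 49*sqrt(2)
(2) = (v - 5)*(v - 3)^2*(v + 1)
(3) = (y - 7)^2*(y - 2)
(4) = b*(b - 6)*(b - 1)*(b + 6)
(5) = (m - 1)*(m + 3)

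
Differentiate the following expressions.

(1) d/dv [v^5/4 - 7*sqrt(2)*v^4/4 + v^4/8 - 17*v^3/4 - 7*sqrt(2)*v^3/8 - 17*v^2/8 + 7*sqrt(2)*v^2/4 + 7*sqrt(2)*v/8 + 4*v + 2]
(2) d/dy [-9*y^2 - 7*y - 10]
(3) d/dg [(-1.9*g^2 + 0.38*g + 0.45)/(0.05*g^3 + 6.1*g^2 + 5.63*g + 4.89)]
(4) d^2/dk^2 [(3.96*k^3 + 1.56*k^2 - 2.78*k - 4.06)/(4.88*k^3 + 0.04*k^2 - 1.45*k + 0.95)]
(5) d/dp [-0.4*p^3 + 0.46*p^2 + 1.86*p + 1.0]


(1) = 5*v^4/4 - 7*sqrt(2)*v^3 + v^3/2 - 51*v^2/4 - 21*sqrt(2)*v^2/8 - 17*v/4 + 7*sqrt(2)*v/2 + 7*sqrt(2)/8 + 4
(2) = -18*y - 7
(3) = (0.095*g^4 - 0.038*g^3 - 13.0825*g^2 - 24.072*g - 0.6753)/(0.0025*g^6 + 0.61*g^5 + 37.773*g^4 + 69.175*g^3 + 91.3549*g^2 + 55.0614*g + 23.9121)
(4) = (72.754944*k^6 - 229.098432*k^5 - 1317.564864*k^4 - 136.750088*k^3 + 293.904264*k^2 + 136.42308*k - 21.60684)/(116.214272*k^9 + 2.857728*k^8 - 103.569216*k^7 + 66.172864*k^6 + 31.88628*k^5 - 40.07634*k^4 + 9.833375*k^3 + 6.100425*k^2 - 3.925875*k + 0.857375)
(5) = -1.2*p^2 + 0.92*p + 1.86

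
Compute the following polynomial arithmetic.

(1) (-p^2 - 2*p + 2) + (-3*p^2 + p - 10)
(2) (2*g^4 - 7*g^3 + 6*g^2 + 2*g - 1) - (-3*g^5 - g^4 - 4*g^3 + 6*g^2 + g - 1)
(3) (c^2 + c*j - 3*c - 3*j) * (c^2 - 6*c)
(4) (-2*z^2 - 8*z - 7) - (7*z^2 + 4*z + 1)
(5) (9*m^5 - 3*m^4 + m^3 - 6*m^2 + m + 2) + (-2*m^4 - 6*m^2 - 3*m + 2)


(1) = -4*p^2 - p - 8
(2) = 3*g^5 + 3*g^4 - 3*g^3 + g
(3) = c^4 + c^3*j - 9*c^3 - 9*c^2*j + 18*c^2 + 18*c*j
(4) = -9*z^2 - 12*z - 8
(5) = 9*m^5 - 5*m^4 + m^3 - 12*m^2 - 2*m + 4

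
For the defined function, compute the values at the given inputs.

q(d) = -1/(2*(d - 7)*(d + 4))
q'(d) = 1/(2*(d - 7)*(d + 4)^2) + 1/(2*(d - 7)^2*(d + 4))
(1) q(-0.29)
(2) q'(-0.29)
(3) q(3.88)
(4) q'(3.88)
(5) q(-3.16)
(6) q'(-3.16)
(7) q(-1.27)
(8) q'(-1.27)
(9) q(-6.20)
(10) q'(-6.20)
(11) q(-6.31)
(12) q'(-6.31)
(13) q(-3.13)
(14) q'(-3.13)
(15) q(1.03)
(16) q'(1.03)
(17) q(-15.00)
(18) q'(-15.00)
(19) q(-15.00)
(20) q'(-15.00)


(1) = 0.02
(2) = -0.00
(3) = 0.02
(4) = 0.00
(5) = 0.06
(6) = -0.06
(7) = 0.02
(8) = -0.01
(9) = -0.02
(10) = -0.01
(11) = -0.02
(12) = -0.01
(13) = 0.06
(14) = -0.06
(15) = 0.02
(16) = -0.00
(17) = -0.00
(18) = -0.00
(19) = -0.00
(20) = -0.00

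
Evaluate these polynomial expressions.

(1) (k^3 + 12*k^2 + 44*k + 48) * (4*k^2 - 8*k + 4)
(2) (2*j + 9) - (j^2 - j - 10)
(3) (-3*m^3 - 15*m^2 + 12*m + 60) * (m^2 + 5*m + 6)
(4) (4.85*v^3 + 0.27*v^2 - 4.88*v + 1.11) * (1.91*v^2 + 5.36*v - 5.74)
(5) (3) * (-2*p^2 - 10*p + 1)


(1) = 4*k^5 + 40*k^4 + 84*k^3 - 112*k^2 - 208*k + 192
(2) = -j^2 + 3*j + 19
(3) = -3*m^5 - 30*m^4 - 81*m^3 + 30*m^2 + 372*m + 360
(4) = 9.2635*v^5 + 26.5117*v^4 - 35.7126*v^3 - 25.5865*v^2 + 33.9608*v - 6.3714
(5) = -6*p^2 - 30*p + 3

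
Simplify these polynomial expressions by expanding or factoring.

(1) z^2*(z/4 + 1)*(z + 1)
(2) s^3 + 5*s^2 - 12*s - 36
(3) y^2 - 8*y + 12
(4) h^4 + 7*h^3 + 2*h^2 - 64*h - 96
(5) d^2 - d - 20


(1) = z^4/4 + 5*z^3/4 + z^2
(2) = (s - 3)*(s + 2)*(s + 6)
(3) = (y - 6)*(y - 2)
(4) = (h - 3)*(h + 2)*(h + 4)^2
(5) = (d - 5)*(d + 4)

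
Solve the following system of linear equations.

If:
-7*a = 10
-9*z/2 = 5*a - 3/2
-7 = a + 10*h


Then:
a = -10/7
h = -39/70
z = 121/63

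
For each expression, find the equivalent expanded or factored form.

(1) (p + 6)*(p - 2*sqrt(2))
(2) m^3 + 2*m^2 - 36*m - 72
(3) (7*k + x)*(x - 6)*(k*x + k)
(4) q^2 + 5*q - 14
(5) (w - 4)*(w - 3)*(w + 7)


(1) = p^2 - 2*sqrt(2)*p + 6*p - 12*sqrt(2)
(2) = (m - 6)*(m + 2)*(m + 6)
(3) = 7*k^2*x^2 - 35*k^2*x - 42*k^2 + k*x^3 - 5*k*x^2 - 6*k*x
(4) = (q - 2)*(q + 7)
(5) = w^3 - 37*w + 84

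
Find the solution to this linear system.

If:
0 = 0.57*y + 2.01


Then:
y = -3.53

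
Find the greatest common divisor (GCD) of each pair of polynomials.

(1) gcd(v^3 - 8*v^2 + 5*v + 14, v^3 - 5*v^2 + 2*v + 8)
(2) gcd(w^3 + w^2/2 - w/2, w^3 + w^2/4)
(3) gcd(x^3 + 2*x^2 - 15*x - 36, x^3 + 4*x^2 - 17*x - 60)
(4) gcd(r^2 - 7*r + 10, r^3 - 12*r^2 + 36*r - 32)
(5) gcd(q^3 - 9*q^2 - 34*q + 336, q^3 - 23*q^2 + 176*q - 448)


(1) = gcd((v - 7)*(v - 2)*(v + 1), (v - 4)*(v - 2)*(v + 1)) = v^2 - v - 2
(2) = w
(3) = gcd((x - 4)*(x + 3)^2, (x - 4)*(x + 3)*(x + 5)) = x^2 - x - 12
(4) = gcd((r - 5)*(r - 2), (r - 8)*(r - 2)^2) = r - 2
(5) = gcd((q - 8)*(q - 7)*(q + 6), (q - 8)^2*(q - 7)) = q^2 - 15*q + 56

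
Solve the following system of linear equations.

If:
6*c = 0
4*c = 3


Then:
No Solution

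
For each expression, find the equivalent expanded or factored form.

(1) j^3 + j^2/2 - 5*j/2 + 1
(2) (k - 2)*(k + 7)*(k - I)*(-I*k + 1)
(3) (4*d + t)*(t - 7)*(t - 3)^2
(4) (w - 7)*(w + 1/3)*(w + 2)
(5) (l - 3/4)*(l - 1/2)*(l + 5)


(1) = (j - 1)*(j - 1/2)*(j + 2)
(2) = -I*k^4 - 5*I*k^3 + 13*I*k^2 - 5*I*k + 14*I
(3) = 4*d*t^3 - 52*d*t^2 + 204*d*t - 252*d + t^4 - 13*t^3 + 51*t^2 - 63*t
(4) = w^3 - 14*w^2/3 - 47*w/3 - 14/3
(5) = l^3 + 15*l^2/4 - 47*l/8 + 15/8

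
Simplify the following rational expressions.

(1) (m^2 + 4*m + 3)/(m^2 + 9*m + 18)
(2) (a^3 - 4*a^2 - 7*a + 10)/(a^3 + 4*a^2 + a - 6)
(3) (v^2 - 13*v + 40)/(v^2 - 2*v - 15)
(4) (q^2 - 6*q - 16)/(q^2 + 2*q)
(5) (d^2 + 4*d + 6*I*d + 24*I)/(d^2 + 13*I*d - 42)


(1) = (m + 1)/(m + 6)
(2) = (a - 5)/(a + 3)
(3) = (v - 8)/(v + 3)
(4) = (q - 8)/q
(5) = (d + 4)/(d + 7*I)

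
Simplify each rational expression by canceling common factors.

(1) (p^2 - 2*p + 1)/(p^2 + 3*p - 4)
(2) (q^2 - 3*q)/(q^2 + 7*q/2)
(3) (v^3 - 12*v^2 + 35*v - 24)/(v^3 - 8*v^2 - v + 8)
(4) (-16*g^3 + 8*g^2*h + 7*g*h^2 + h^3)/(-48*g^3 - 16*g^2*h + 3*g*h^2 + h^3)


(1) = (p - 1)/(p + 4)
(2) = (2*q - 6)/(2*q + 7)
(3) = (v - 3)/(v + 1)
(4) = (4*g^2 - 3*g*h - h^2)/(12*g^2 + g*h - h^2)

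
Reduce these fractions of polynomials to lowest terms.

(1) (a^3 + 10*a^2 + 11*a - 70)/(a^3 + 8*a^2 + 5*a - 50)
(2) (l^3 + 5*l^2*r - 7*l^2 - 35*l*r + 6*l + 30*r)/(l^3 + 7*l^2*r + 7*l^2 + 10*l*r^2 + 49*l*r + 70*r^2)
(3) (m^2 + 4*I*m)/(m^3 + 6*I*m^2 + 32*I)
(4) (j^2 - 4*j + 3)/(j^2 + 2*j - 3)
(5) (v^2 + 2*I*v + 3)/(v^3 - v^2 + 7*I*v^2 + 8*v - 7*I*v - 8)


(1) = (a + 7)/(a + 5)
(2) = (l^2 - 7*l + 6)/(l^2 + 2*l*r + 7*l + 14*r)
(3) = m/(m^2 + 2*I*m + 8)
(4) = (j - 3)/(j + 3)
(5) = (v + 3*I)/(v^2 + v*(-1 + 8*I) - 8*I)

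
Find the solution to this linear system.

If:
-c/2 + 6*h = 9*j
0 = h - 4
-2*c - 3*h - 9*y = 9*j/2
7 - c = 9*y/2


Then:
c = 152
h = 4
j = -52/9
y = -290/9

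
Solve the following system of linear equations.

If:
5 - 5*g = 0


Then:
g = 1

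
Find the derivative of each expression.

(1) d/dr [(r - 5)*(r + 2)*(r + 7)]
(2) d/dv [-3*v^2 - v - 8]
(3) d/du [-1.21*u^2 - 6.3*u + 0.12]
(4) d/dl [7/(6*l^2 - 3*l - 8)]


(1) = 3*r^2 + 8*r - 31
(2) = -6*v - 1
(3) = -2.42*u - 6.3
(4) = 21*(1 - 4*l)/(-6*l^2 + 3*l + 8)^2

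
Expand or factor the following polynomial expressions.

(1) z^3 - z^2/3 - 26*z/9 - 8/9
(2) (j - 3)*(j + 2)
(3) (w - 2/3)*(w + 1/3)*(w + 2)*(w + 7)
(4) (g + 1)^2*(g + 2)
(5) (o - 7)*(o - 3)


(1) = (z - 2)*(z + 1/3)*(z + 4/3)
(2) = j^2 - j - 6
(3) = w^4 + 26*w^3/3 + 97*w^2/9 - 20*w/3 - 28/9
(4) = g^3 + 4*g^2 + 5*g + 2
(5) = o^2 - 10*o + 21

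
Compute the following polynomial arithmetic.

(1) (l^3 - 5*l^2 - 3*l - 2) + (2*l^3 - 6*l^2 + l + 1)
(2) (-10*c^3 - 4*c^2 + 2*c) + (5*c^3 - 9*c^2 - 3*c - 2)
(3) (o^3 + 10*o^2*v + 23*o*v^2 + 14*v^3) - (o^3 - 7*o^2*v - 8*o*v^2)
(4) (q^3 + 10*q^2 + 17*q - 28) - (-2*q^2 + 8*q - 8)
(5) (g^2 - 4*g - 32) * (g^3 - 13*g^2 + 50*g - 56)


(1) = 3*l^3 - 11*l^2 - 2*l - 1
(2) = -5*c^3 - 13*c^2 - c - 2
(3) = 17*o^2*v + 31*o*v^2 + 14*v^3
(4) = q^3 + 12*q^2 + 9*q - 20
(5) = g^5 - 17*g^4 + 70*g^3 + 160*g^2 - 1376*g + 1792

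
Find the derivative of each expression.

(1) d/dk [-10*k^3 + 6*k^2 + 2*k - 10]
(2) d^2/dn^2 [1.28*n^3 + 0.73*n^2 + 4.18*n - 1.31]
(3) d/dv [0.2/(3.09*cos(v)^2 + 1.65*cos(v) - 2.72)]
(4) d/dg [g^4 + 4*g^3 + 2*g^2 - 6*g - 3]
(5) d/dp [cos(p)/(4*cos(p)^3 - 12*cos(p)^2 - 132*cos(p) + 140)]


(1) = -30*k^2 + 12*k + 2
(2) = 7.68*n + 1.46
(3) = (1.236*cos(v) + 0.33)*sin(v)/(3.09*cos(v)^2 + 1.65*cos(v) - 2.72)^2
(4) = 4*g^3 + 12*g^2 + 4*g - 6
(5) = (2*cos(p)^3 - 3*cos(p)^2 - 35)*sin(p)/(4*(cos(p) - 7)^2*(cos(p) - 1)^2*(cos(p) + 5)^2)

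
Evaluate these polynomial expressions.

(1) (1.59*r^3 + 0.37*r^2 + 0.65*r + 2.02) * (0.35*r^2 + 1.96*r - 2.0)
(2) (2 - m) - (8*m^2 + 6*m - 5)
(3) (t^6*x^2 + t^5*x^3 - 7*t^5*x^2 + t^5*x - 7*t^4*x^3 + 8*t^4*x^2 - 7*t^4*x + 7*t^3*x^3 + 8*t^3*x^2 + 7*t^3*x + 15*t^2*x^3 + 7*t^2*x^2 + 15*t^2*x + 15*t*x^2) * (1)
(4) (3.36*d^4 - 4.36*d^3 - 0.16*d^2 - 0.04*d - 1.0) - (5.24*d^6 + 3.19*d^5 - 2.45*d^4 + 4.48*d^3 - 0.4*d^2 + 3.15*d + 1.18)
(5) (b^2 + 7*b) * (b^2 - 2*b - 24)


(1) = 0.5565*r^5 + 3.2459*r^4 - 2.2273*r^3 + 1.241*r^2 + 2.6592*r - 4.04
(2) = -8*m^2 - 7*m + 7
(3) = t^6*x^2 + t^5*x^3 - 7*t^5*x^2 + t^5*x - 7*t^4*x^3 + 8*t^4*x^2 - 7*t^4*x + 7*t^3*x^3 + 8*t^3*x^2 + 7*t^3*x + 15*t^2*x^3 + 7*t^2*x^2 + 15*t^2*x + 15*t*x^2
(4) = -5.24*d^6 - 3.19*d^5 + 5.81*d^4 - 8.84*d^3 + 0.24*d^2 - 3.19*d - 2.18
(5) = b^4 + 5*b^3 - 38*b^2 - 168*b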